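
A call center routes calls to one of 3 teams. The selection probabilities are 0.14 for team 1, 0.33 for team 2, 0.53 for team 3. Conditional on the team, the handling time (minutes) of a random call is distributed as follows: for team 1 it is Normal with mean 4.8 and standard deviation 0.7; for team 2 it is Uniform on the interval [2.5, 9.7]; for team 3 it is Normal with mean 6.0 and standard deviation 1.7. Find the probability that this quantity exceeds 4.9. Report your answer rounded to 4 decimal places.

0.6749

Conditional on each team, P(X > 4.9): 1: 0.443202; 2: 0.666667; 3: 0.741203.
By total probability, P(X > 4.9) = 0.14·0.443202 + 0.33·0.666667 + 0.53·0.741203 = 0.674886.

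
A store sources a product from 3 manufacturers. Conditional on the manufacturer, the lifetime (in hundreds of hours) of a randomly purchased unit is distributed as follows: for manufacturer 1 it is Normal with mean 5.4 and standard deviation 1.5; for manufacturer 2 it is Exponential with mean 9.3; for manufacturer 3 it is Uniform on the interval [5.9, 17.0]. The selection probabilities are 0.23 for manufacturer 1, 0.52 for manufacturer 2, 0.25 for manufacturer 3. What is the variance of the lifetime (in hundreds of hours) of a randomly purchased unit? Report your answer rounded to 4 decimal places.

Per component, 1: μ=5.4, E[X²]=31.41; 2: μ=9.3, E[X²]=172.98; 3: μ=11.45, E[X²]=141.37.
E[X] = 0.23·5.4 + 0.52·9.3 + 0.25·11.45 = 8.9405.
E[X²] = 0.23·31.41 + 0.52·172.98 + 0.25·141.37 = 132.516.
Var(X) = E[X²] − (E[X])² = 132.516 − 79.9325 = 52.5839.

52.5839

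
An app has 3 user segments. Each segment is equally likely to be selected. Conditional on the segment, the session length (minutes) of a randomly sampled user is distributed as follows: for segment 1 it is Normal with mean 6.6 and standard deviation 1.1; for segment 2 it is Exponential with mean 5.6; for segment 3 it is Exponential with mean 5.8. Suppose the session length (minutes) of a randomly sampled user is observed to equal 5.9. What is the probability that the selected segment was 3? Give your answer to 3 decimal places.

Likelihoods f(5.9 | ·): 1: 0.296198; 2: 0.0622661; 3: 0.0623433.
Posterior ∝ prior × likelihood. Numerator for 3: 0.333333·0.0623433 = 0.0207811.
Normalizing constant: 0.333333·0.296198 + 0.333333·0.0622661 + 0.333333·0.0623433 = 0.140269.
P(3 | observation) = 0.0207811 / 0.140269 = 0.148152.

0.148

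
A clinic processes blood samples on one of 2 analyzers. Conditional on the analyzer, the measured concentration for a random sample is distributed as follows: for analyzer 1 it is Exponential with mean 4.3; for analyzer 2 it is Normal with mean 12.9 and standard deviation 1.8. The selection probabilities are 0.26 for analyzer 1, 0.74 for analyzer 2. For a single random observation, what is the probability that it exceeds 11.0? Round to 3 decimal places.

Conditional on each analyzer, P(X > 11.0): 1: 0.0774487; 2: 0.854414.
By total probability, P(X > 11.0) = 0.26·0.0774487 + 0.74·0.854414 = 0.652403.

0.652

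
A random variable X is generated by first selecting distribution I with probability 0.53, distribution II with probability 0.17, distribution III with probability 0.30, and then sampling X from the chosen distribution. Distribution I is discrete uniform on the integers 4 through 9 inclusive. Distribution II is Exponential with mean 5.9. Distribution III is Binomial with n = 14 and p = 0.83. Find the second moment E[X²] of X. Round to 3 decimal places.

76.874

For each component E[X²] = Var + (mean)², giving I: 45.1667; II: 69.62; III: 137.
Overall E[X²] = 0.53·45.1667 + 0.17·69.62 + 0.3·137 = 76.8737.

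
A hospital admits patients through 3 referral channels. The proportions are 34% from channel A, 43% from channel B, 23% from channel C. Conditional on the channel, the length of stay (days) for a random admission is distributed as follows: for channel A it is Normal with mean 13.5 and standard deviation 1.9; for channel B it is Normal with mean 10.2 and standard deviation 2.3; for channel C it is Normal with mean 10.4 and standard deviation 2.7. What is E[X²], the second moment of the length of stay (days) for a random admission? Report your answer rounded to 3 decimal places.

136.758

For each component E[X²] = Var + (mean)², giving A: 185.86; B: 109.33; C: 115.45.
Overall E[X²] = 0.34·185.86 + 0.43·109.33 + 0.23·115.45 = 136.758.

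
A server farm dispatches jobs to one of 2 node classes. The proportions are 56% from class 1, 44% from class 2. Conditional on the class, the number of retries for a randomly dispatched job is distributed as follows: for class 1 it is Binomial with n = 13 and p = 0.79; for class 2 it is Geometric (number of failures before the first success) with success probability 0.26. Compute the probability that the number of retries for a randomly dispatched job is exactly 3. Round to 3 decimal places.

0.046

Conditional on each class, P(X = 3): 1: 2.35202e-05; 2: 0.105358.
By total probability, P(X = 3) = 0.56·2.35202e-05 + 0.44·0.105358 = 0.0463708.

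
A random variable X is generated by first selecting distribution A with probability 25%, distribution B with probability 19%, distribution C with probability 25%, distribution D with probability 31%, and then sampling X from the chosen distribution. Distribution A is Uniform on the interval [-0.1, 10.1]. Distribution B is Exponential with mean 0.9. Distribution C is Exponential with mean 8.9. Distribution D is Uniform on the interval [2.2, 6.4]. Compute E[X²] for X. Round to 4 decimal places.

For each component E[X²] = Var + (mean)², giving A: 33.67; B: 1.62; C: 158.42; D: 19.96.
Overall E[X²] = 0.25·33.67 + 0.19·1.62 + 0.25·158.42 + 0.31·19.96 = 54.5179.

54.5179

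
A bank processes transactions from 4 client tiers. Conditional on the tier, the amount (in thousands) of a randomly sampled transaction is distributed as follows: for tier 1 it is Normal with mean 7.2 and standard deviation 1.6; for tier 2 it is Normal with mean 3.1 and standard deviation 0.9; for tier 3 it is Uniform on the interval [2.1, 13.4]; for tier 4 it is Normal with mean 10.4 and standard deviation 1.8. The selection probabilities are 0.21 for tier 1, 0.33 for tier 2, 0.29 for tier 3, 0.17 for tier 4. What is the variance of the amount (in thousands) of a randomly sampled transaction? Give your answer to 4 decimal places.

Per component, 1: μ=7.2, E[X²]=54.4; 2: μ=3.1, E[X²]=10.42; 3: μ=7.75, E[X²]=70.7033; 4: μ=10.4, E[X²]=111.4.
E[X] = 0.21·7.2 + 0.33·3.1 + 0.29·7.75 + 0.17·10.4 = 6.5505.
E[X²] = 0.21·54.4 + 0.33·10.42 + 0.29·70.7033 + 0.17·111.4 = 54.3046.
Var(X) = E[X²] − (E[X])² = 54.3046 − 42.9091 = 11.3955.

11.3955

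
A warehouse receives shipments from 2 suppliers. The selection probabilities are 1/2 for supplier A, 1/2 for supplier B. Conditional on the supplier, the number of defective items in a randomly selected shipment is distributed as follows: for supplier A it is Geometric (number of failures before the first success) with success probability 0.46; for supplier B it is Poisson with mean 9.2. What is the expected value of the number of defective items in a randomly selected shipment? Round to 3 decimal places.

Component means — A: 1.17391; B: 9.2.
E[X] = 0.5·1.17391 + 0.5·9.2 = 5.18696.

5.187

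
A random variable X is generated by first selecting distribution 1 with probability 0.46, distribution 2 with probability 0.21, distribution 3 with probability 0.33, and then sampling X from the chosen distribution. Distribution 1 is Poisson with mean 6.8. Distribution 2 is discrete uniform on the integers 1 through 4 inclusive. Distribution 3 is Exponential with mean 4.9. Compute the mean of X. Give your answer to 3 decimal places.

Component means — 1: 6.8; 2: 2.5; 3: 4.9.
E[X] = 0.46·6.8 + 0.21·2.5 + 0.33·4.9 = 5.27.

5.270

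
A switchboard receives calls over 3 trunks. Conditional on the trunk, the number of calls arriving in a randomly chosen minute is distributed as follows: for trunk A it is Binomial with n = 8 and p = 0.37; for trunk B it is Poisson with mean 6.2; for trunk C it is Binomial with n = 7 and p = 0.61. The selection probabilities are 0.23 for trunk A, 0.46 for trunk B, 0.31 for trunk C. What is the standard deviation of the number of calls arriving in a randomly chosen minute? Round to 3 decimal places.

2.358

Per component, A: μ=2.96, E[X²]=10.6264; B: μ=6.2, E[X²]=44.64; C: μ=4.27, E[X²]=19.8982.
E[X] = 0.23·2.96 + 0.46·6.2 + 0.31·4.27 = 4.8565.
E[X²] = 0.23·10.6264 + 0.46·44.64 + 0.31·19.8982 = 29.1469.
Var(X) = E[X²] − (E[X])² = 29.1469 − 23.5856 = 5.56132.
SD(X) = √5.56132 = 2.35825.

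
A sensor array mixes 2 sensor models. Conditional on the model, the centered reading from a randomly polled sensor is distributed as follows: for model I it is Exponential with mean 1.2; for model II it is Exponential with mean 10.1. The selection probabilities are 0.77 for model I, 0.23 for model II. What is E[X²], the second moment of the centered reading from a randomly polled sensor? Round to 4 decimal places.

For each component E[X²] = Var + (mean)², giving I: 2.88; II: 204.02.
Overall E[X²] = 0.77·2.88 + 0.23·204.02 = 49.1422.

49.1422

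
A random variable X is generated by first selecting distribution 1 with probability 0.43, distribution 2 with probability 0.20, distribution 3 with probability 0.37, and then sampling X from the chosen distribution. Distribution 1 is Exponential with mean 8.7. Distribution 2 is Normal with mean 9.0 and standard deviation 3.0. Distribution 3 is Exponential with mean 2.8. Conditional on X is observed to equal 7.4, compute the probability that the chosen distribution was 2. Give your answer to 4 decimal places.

Likelihoods f(7.4 | ·): 1: 0.0490999; 2: 0.115351; 3: 0.0254135.
Posterior ∝ prior × likelihood. Numerator for 2: 0.2·0.115351 = 0.0230703.
Normalizing constant: 0.43·0.0490999 + 0.2·0.115351 + 0.37·0.0254135 = 0.0535862.
P(2 | observation) = 0.0230703 / 0.0535862 = 0.430526.

0.4305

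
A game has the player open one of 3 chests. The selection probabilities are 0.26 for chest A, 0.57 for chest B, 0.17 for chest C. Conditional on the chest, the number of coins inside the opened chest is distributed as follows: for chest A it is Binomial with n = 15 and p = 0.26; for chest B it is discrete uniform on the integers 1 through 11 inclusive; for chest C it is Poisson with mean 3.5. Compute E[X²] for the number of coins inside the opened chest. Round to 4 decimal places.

33.6025

For each component E[X²] = Var + (mean)², giving A: 18.096; B: 46; C: 15.75.
Overall E[X²] = 0.26·18.096 + 0.57·46 + 0.17·15.75 = 33.6025.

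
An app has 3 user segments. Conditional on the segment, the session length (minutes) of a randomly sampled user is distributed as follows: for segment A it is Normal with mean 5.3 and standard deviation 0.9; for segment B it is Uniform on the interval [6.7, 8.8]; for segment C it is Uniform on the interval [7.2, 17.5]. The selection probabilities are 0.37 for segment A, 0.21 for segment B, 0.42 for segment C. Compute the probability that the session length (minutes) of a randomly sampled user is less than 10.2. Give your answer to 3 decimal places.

0.702

Conditional on each segment, P(X < 10.2): A: 1; B: 1; C: 0.291262.
By total probability, P(X < 10.2) = 0.37·1 + 0.21·1 + 0.42·0.291262 = 0.70233.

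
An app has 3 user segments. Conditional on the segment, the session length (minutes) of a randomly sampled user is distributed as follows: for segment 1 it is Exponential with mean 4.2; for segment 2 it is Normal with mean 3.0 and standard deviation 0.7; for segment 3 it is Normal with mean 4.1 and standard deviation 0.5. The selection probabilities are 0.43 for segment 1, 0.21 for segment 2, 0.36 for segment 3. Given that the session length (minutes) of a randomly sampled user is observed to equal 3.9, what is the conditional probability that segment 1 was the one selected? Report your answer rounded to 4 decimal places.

Likelihoods f(3.9 | ·): 1: 0.0940757; 2: 0.249376; 3: 0.73654.
Posterior ∝ prior × likelihood. Numerator for 1: 0.43·0.0940757 = 0.0404525.
Normalizing constant: 0.43·0.0940757 + 0.21·0.249376 + 0.36·0.73654 = 0.357976.
P(1 | observation) = 0.0404525 / 0.357976 = 0.113003.

0.1130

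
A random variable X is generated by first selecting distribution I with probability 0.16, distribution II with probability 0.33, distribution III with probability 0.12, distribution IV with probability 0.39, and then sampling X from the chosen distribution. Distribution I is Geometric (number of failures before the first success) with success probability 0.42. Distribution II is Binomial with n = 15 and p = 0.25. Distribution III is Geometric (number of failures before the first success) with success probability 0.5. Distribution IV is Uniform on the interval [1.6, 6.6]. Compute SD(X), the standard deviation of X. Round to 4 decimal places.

2.0080

Per component, I: μ=1.38095, E[X²]=5.19501; II: μ=3.75, E[X²]=16.875; III: μ=1, E[X²]=3; IV: μ=4.1, E[X²]=18.8933.
E[X] = 0.16·1.38095 + 0.33·3.75 + 0.12·1 + 0.39·4.1 = 3.17745.
E[X²] = 0.16·5.19501 + 0.33·16.875 + 0.12·3 + 0.39·18.8933 = 14.1284.
Var(X) = E[X²] − (E[X])² = 14.1284 − 10.0962 = 4.03215.
SD(X) = √4.03215 = 2.00802.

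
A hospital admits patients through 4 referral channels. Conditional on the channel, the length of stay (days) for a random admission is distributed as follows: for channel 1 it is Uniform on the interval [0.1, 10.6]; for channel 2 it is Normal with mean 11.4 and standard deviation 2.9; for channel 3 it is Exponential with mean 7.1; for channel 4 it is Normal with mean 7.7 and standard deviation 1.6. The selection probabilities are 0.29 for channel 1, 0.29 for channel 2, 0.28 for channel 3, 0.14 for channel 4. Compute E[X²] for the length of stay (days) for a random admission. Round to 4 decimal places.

87.9808

For each component E[X²] = Var + (mean)², giving 1: 37.81; 2: 138.37; 3: 100.82; 4: 61.85.
Overall E[X²] = 0.29·37.81 + 0.29·138.37 + 0.28·100.82 + 0.14·61.85 = 87.9808.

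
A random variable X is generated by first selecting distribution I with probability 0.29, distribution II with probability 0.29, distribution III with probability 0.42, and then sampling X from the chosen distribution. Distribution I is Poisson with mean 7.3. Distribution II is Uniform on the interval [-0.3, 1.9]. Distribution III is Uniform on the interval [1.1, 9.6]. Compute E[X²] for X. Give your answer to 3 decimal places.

For each component E[X²] = Var + (mean)², giving I: 60.59; II: 1.04333; III: 34.6433.
Overall E[X²] = 0.29·60.59 + 0.29·1.04333 + 0.42·34.6433 = 32.4239.

32.424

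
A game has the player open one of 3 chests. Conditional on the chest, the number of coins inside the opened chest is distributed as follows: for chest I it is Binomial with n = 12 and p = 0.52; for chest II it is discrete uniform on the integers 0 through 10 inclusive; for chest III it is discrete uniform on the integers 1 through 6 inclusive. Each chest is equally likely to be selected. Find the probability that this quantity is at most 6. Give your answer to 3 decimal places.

Conditional on each chest, P(X ≤ 6): I: 0.557718; II: 0.636364; III: 1.
By total probability, P(X ≤ 6) = 0.333333·0.557718 + 0.333333·0.636364 + 0.333333·1 = 0.731361.

0.731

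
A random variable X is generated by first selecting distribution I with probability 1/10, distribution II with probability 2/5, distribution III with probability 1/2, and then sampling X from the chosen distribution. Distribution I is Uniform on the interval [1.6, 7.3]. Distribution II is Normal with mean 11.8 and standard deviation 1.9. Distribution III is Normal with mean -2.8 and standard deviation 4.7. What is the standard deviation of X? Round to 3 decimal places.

Per component, I: μ=4.45, E[X²]=22.51; II: μ=11.8, E[X²]=142.85; III: μ=-2.8, E[X²]=29.93.
E[X] = 0.1·4.45 + 0.4·11.8 + 0.5·-2.8 = 3.765.
E[X²] = 0.1·22.51 + 0.4·142.85 + 0.5·29.93 = 74.356.
Var(X) = E[X²] − (E[X])² = 74.356 − 14.1752 = 60.1808.
SD(X) = √60.1808 = 7.75763.

7.758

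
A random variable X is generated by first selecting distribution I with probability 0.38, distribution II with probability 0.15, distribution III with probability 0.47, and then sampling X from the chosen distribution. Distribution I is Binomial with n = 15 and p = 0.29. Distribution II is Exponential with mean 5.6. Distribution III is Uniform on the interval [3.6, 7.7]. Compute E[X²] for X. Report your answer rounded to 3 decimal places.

33.434

For each component E[X²] = Var + (mean)², giving I: 22.011; II: 62.72; III: 33.3233.
Overall E[X²] = 0.38·22.011 + 0.15·62.72 + 0.47·33.3233 = 33.4341.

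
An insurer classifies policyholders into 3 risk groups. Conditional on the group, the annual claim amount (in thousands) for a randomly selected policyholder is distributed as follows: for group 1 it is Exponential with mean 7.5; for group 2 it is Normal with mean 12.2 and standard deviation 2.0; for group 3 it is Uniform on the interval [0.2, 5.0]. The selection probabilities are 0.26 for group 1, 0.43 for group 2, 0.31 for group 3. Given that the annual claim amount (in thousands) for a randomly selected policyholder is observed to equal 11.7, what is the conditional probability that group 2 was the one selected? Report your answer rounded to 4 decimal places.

0.9194

Likelihoods f(11.7 | ·): 1: 0.0280181; 2: 0.193334; 3: 0.
Posterior ∝ prior × likelihood. Numerator for 2: 0.43·0.193334 = 0.0831336.
Normalizing constant: 0.26·0.0280181 + 0.43·0.193334 + 0.31·0 = 0.0904184.
P(2 | observation) = 0.0831336 / 0.0904184 = 0.919433.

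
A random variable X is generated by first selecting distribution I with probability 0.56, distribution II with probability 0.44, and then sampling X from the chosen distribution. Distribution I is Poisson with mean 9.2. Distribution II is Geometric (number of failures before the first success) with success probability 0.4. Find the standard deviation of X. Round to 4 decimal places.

Per component, I: μ=9.2, E[X²]=93.84; II: μ=1.5, E[X²]=6.
E[X] = 0.56·9.2 + 0.44·1.5 = 5.812.
E[X²] = 0.56·93.84 + 0.44·6 = 55.1904.
Var(X) = E[X²] − (E[X])² = 55.1904 − 33.7793 = 21.4111.
SD(X) = √21.4111 = 4.62721.

4.6272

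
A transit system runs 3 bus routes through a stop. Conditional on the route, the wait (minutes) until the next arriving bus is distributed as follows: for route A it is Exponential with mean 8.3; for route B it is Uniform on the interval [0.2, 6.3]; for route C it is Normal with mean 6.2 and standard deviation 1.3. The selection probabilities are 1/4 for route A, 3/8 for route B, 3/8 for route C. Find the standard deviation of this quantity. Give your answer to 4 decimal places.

4.8007

Per component, A: μ=8.3, E[X²]=137.78; B: μ=3.25, E[X²]=13.6633; C: μ=6.2, E[X²]=40.13.
E[X] = 0.25·8.3 + 0.375·3.25 + 0.375·6.2 = 5.61875.
E[X²] = 0.25·137.78 + 0.375·13.6633 + 0.375·40.13 = 54.6175.
Var(X) = E[X²] − (E[X])² = 54.6175 − 31.5704 = 23.0471.
SD(X) = √23.0471 = 4.80074.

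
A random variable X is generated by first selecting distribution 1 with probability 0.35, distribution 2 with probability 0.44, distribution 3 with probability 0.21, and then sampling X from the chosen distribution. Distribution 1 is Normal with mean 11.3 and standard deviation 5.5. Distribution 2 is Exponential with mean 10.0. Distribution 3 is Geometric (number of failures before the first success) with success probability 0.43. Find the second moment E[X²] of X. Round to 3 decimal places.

144.295

For each component E[X²] = Var + (mean)², giving 1: 157.94; 2: 200; 3: 4.83991.
Overall E[X²] = 0.35·157.94 + 0.44·200 + 0.21·4.83991 = 144.295.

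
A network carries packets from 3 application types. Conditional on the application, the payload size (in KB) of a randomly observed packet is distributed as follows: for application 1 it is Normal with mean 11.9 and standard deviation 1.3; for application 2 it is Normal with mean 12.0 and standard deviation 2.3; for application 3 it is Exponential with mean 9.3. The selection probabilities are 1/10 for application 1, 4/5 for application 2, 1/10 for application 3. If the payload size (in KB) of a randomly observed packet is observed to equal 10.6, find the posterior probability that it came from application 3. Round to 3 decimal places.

Likelihoods f(10.6 | ·): 1: 0.186131; 2: 0.144121; 3: 0.0343965.
Posterior ∝ prior × likelihood. Numerator for 3: 0.1·0.0343965 = 0.00343965.
Normalizing constant: 0.1·0.186131 + 0.8·0.144121 + 0.1·0.0343965 = 0.137349.
P(3 | observation) = 0.00343965 / 0.137349 = 0.0250431.

0.025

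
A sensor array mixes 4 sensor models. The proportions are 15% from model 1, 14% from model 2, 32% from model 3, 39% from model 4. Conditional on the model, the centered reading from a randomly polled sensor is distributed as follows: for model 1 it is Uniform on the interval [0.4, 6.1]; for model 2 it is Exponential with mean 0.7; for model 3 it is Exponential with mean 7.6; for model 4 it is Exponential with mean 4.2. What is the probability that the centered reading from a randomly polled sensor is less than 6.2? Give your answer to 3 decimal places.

0.769

Conditional on each model, P(X < 6.2): 1: 1; 2: 0.999858; 3: 0.55771; 4: 0.771493.
By total probability, P(X < 6.2) = 0.15·1 + 0.14·0.999858 + 0.32·0.55771 + 0.39·0.771493 = 0.76933.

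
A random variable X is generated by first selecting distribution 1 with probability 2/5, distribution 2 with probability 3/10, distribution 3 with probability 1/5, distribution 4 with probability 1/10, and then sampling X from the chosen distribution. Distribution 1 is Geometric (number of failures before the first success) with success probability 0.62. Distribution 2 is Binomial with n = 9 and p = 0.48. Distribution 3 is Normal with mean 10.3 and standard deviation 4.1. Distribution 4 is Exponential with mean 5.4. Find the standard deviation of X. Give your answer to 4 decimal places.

4.4812

Per component, 1: μ=0.612903, E[X²]=1.3642; 2: μ=4.32, E[X²]=20.9088; 3: μ=10.3, E[X²]=122.9; 4: μ=5.4, E[X²]=58.32.
E[X] = 0.4·0.612903 + 0.3·4.32 + 0.2·10.3 + 0.1·5.4 = 4.14116.
E[X²] = 0.4·1.3642 + 0.3·20.9088 + 0.2·122.9 + 0.1·58.32 = 37.2303.
Var(X) = E[X²] − (E[X])² = 37.2303 − 17.1492 = 20.0811.
SD(X) = √20.0811 = 4.48119.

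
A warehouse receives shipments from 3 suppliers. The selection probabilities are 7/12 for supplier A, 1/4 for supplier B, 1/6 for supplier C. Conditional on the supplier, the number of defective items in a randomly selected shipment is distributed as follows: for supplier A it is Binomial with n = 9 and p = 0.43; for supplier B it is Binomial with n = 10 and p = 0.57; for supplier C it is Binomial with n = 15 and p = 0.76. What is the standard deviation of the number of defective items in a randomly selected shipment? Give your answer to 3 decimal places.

3.116

Per component, A: μ=3.87, E[X²]=17.1828; B: μ=5.7, E[X²]=34.941; C: μ=11.4, E[X²]=132.696.
E[X] = 0.583333·3.87 + 0.25·5.7 + 0.166667·11.4 = 5.5825.
E[X²] = 0.583333·17.1828 + 0.25·34.941 + 0.166667·132.696 = 40.8745.
Var(X) = E[X²] − (E[X])² = 40.8745 − 31.1643 = 9.71024.
SD(X) = √9.71024 = 3.11613.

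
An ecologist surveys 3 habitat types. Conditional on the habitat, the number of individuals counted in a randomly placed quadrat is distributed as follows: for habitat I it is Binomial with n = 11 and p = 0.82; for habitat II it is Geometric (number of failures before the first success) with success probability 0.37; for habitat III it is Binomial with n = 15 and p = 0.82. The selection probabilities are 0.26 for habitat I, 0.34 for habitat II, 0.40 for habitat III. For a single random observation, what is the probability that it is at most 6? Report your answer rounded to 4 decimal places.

0.3354

Conditional on each habitat, P(X ≤ 6): I: 0.0333862; II: 0.96061; III: 0.000345837.
By total probability, P(X ≤ 6) = 0.26·0.0333862 + 0.34·0.96061 + 0.4·0.000345837 = 0.335426.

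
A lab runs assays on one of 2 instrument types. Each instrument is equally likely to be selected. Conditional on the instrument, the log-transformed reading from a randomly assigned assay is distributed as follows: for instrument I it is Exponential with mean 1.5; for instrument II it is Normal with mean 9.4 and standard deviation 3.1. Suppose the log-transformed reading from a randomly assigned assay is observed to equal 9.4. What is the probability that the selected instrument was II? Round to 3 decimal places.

Likelihoods f(9.4 | ·): I: 0.0012657; II: 0.128691.
Posterior ∝ prior × likelihood. Numerator for II: 0.5·0.128691 = 0.0643455.
Normalizing constant: 0.5·0.0012657 + 0.5·0.128691 = 0.0649784.
P(II | observation) = 0.0643455 / 0.0649784 = 0.990261.

0.990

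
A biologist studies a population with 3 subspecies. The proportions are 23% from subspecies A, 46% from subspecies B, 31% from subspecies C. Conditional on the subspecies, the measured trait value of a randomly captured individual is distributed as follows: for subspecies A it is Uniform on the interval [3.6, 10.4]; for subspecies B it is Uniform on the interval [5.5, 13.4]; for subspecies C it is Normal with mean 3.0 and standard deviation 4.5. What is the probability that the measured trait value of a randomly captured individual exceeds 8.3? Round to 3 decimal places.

Conditional on each subspecies, P(X > 8.3): A: 0.308824; B: 0.64557; C: 0.119443.
By total probability, P(X > 8.3) = 0.23·0.308824 + 0.46·0.64557 + 0.31·0.119443 = 0.405019.

0.405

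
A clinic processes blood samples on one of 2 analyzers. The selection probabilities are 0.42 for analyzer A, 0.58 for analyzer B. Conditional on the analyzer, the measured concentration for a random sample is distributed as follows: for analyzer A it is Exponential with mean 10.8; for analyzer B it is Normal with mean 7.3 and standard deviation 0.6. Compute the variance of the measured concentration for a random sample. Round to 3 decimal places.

52.182

Per component, A: μ=10.8, E[X²]=233.28; B: μ=7.3, E[X²]=53.65.
E[X] = 0.42·10.8 + 0.58·7.3 = 8.77.
E[X²] = 0.42·233.28 + 0.58·53.65 = 129.095.
Var(X) = E[X²] − (E[X])² = 129.095 − 76.9129 = 52.1817.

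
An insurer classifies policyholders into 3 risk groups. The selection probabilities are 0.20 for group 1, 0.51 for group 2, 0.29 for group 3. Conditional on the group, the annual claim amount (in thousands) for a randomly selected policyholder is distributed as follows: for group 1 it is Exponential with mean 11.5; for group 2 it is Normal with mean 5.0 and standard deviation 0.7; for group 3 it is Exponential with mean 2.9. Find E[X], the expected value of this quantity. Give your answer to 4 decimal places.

Component means — 1: 11.5; 2: 5; 3: 2.9.
E[X] = 0.2·11.5 + 0.51·5 + 0.29·2.9 = 5.691.

5.6910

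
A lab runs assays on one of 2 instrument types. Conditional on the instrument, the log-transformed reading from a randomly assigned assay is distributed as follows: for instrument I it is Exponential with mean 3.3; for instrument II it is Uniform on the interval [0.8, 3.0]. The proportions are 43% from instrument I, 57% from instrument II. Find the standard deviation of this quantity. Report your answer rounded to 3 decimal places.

Per component, I: μ=3.3, E[X²]=21.78; II: μ=1.9, E[X²]=4.01333.
E[X] = 0.43·3.3 + 0.57·1.9 = 2.502.
E[X²] = 0.43·21.78 + 0.57·4.01333 = 11.653.
Var(X) = E[X²] − (E[X])² = 11.653 − 6.26 = 5.393.
SD(X) = √5.393 = 2.32228.

2.322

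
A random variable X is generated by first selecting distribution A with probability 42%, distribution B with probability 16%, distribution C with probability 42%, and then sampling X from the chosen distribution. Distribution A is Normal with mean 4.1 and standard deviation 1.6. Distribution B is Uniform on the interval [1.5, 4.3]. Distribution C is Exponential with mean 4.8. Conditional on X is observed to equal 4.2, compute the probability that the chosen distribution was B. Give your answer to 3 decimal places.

0.288

Likelihoods f(4.2 | ·): A: 0.248852; B: 0.357143; C: 0.0868463.
Posterior ∝ prior × likelihood. Numerator for B: 0.16·0.357143 = 0.0571429.
Normalizing constant: 0.42·0.248852 + 0.16·0.357143 + 0.42·0.0868463 = 0.198136.
P(B | observation) = 0.0571429 / 0.198136 = 0.288402.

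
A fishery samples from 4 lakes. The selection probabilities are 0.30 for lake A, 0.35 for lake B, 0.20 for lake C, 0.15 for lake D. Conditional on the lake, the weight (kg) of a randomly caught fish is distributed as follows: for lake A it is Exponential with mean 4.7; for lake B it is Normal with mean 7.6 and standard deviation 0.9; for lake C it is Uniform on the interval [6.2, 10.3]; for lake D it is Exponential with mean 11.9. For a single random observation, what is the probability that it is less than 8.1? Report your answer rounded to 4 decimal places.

Conditional on each lake, P(X < 8.1): A: 0.821542; B: 0.710743; C: 0.463415; D: 0.493723.
By total probability, P(X < 8.1) = 0.3·0.821542 + 0.35·0.710743 + 0.2·0.463415 + 0.15·0.493723 = 0.661964.

0.6620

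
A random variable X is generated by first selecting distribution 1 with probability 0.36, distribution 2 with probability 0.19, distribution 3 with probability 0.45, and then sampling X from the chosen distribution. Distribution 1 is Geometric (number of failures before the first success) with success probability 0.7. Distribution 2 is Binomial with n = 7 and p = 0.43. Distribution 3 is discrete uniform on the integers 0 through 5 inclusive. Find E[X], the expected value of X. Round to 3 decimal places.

Component means — 1: 0.428571; 2: 3.01; 3: 2.5.
E[X] = 0.36·0.428571 + 0.19·3.01 + 0.45·2.5 = 1.85119.

1.851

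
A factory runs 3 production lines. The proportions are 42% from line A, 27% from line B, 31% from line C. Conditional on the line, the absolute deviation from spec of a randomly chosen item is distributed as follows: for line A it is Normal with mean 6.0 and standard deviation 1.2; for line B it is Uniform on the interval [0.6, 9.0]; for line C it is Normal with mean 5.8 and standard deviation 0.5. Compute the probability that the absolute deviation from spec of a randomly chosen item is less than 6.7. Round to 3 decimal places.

Conditional on each line, P(X < 6.7): A: 0.720166; B: 0.72619; C: 0.96407.
By total probability, P(X < 6.7) = 0.42·0.720166 + 0.27·0.72619 + 0.31·0.96407 = 0.797403.

0.797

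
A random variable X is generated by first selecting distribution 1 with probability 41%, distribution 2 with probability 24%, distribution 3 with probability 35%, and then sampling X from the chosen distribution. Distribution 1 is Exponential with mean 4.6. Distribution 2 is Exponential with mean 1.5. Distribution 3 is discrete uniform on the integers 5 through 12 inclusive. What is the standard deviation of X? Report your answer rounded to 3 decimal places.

Per component, 1: μ=4.6, E[X²]=42.32; 2: μ=1.5, E[X²]=4.5; 3: μ=8.5, E[X²]=77.5.
E[X] = 0.41·4.6 + 0.24·1.5 + 0.35·8.5 = 5.221.
E[X²] = 0.41·42.32 + 0.24·4.5 + 0.35·77.5 = 45.5562.
Var(X) = E[X²] − (E[X])² = 45.5562 − 27.2588 = 18.2974.
SD(X) = √18.2974 = 4.27754.

4.278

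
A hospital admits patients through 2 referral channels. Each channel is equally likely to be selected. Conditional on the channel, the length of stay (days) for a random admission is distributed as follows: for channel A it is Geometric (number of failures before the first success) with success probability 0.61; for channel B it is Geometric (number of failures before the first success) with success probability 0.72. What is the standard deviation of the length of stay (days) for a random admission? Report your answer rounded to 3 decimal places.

Per component, A: μ=0.639344, E[X²]=1.45687; B: μ=0.388889, E[X²]=0.691358.
E[X] = 0.5·0.639344 + 0.5·0.388889 = 0.514117.
E[X²] = 0.5·1.45687 + 0.5·0.691358 = 1.07411.
Var(X) = E[X²] − (E[X])² = 1.07411 − 0.264316 = 0.809796.
SD(X) = √0.809796 = 0.899887.

0.900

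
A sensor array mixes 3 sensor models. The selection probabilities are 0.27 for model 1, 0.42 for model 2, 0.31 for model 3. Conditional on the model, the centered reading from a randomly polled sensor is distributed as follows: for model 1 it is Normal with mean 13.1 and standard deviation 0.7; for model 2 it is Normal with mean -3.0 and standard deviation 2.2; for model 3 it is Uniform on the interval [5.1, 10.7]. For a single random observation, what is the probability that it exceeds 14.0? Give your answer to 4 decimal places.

Conditional on each model, P(X > 14.0): 1: 0.0992714; 2: 5.55112e-15; 3: 0.
By total probability, P(X > 14.0) = 0.27·0.0992714 + 0.42·5.55112e-15 + 0.31·0 = 0.0268033.

0.0268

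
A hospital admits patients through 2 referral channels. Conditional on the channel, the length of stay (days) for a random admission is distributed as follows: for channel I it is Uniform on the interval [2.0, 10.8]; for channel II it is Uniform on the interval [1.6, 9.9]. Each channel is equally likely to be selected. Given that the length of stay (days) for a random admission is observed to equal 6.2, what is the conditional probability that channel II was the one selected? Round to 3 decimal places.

0.515

Likelihoods f(6.2 | ·): I: 0.113636; II: 0.120482.
Posterior ∝ prior × likelihood. Numerator for II: 0.5·0.120482 = 0.060241.
Normalizing constant: 0.5·0.113636 + 0.5·0.120482 = 0.117059.
P(II | observation) = 0.060241 / 0.117059 = 0.51462.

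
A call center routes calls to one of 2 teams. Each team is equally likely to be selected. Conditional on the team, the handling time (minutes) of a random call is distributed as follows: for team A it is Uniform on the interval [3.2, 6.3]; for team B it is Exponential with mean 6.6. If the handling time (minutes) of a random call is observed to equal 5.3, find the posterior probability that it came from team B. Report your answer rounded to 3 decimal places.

0.174

Likelihoods f(5.3 | ·): A: 0.322581; B: 0.0678742.
Posterior ∝ prior × likelihood. Numerator for B: 0.5·0.0678742 = 0.0339371.
Normalizing constant: 0.5·0.322581 + 0.5·0.0678742 = 0.195227.
P(B | observation) = 0.0339371 / 0.195227 = 0.173834.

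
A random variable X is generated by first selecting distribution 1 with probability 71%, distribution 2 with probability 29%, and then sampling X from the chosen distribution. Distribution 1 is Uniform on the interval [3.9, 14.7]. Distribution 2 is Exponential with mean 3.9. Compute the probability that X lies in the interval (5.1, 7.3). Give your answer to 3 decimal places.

Conditional on each component, P(5.1 < X < 7.3): 1: 0.203704; 2: 0.116596.
By total probability, P(5.1 < X < 7.3) = 0.71·0.203704 + 0.29·0.116596 = 0.178443.

0.178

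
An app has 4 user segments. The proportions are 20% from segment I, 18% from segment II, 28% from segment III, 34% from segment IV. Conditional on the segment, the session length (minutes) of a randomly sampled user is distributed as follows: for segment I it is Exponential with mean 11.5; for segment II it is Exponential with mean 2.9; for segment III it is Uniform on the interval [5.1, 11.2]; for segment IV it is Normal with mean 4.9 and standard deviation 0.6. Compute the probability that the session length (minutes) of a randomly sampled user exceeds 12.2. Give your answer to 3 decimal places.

Conditional on each segment, P(X > 12.2): I: 0.346155; II: 0.0148925; III: 0; IV: 0.
By total probability, P(X > 12.2) = 0.2·0.346155 + 0.18·0.0148925 + 0.28·0 + 0.34·0 = 0.0719116.

0.072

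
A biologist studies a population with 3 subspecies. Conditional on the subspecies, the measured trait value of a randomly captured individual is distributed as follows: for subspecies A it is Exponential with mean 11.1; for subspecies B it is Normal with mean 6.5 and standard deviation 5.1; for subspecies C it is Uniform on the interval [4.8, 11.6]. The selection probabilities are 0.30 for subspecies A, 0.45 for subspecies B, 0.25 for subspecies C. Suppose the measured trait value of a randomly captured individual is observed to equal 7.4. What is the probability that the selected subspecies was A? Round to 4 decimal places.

Likelihoods f(7.4 | ·): A: 0.0462538; B: 0.0770154; C: 0.147059.
Posterior ∝ prior × likelihood. Numerator for A: 0.3·0.0462538 = 0.0138761.
Normalizing constant: 0.3·0.0462538 + 0.45·0.0770154 + 0.25·0.147059 = 0.0852978.
P(A | observation) = 0.0138761 / 0.0852978 = 0.162679.

0.1627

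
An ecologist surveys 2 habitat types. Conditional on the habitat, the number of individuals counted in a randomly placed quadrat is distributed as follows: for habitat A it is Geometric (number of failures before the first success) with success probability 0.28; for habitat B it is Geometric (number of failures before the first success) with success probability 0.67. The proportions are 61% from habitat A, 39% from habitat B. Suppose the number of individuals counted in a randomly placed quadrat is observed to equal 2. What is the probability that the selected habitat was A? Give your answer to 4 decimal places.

Likelihoods P(X=2 | ·): A: 0.145152; B: 0.072963.
Posterior ∝ prior × likelihood. Numerator for A: 0.61·0.145152 = 0.0885427.
Normalizing constant: 0.61·0.145152 + 0.39·0.072963 = 0.116998.
P(A | observation) = 0.0885427 / 0.116998 = 0.756786.

0.7568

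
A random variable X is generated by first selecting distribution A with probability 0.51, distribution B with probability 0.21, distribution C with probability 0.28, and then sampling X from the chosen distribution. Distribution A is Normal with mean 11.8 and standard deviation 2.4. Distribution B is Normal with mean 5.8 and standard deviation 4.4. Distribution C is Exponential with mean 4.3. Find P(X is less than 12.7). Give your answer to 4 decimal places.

0.7927

Conditional on each component, P(X < 12.7): A: 0.64617; B: 0.941581; C: 0.947843.
By total probability, P(X < 12.7) = 0.51·0.64617 + 0.21·0.941581 + 0.28·0.947843 = 0.792674.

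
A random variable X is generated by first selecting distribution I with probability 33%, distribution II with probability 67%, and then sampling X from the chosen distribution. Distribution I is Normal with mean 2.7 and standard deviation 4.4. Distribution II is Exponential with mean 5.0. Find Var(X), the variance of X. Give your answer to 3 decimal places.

Per component, I: μ=2.7, E[X²]=26.65; II: μ=5, E[X²]=50.
E[X] = 0.33·2.7 + 0.67·5 = 4.241.
E[X²] = 0.33·26.65 + 0.67·50 = 42.2945.
Var(X) = E[X²] − (E[X])² = 42.2945 − 17.9861 = 24.3084.

24.308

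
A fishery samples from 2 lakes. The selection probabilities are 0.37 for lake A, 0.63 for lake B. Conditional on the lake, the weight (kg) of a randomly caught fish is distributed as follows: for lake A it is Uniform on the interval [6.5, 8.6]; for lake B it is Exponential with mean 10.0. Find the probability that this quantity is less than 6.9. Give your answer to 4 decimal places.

Conditional on each lake, P(X < 6.9): A: 0.190476; B: 0.498424.
By total probability, P(X < 6.9) = 0.37·0.190476 + 0.63·0.498424 = 0.384483.

0.3845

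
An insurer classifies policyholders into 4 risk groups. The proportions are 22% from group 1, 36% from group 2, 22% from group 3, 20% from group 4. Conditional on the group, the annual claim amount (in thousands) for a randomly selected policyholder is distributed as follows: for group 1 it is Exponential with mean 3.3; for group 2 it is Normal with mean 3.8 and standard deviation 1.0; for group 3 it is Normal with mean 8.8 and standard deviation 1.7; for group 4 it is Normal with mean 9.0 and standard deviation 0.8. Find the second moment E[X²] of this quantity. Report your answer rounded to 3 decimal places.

For each component E[X²] = Var + (mean)², giving 1: 21.78; 2: 15.44; 3: 80.33; 4: 81.64.
Overall E[X²] = 0.22·21.78 + 0.36·15.44 + 0.22·80.33 + 0.2·81.64 = 44.3506.

44.351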